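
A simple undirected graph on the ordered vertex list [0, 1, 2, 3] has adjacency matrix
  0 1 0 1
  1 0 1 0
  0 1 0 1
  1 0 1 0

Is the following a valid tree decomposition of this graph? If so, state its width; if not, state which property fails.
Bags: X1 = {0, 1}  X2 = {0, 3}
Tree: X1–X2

A tree decomposition must satisfy three properties: every vertex lies in some bag; for every edge, both endpoints lie together in some bag; and for every vertex, the bags containing it form a connected subtree. Here vertex 2 appears in no bag, so the decomposition is invalid.

No — vertex 2 appears in no bag.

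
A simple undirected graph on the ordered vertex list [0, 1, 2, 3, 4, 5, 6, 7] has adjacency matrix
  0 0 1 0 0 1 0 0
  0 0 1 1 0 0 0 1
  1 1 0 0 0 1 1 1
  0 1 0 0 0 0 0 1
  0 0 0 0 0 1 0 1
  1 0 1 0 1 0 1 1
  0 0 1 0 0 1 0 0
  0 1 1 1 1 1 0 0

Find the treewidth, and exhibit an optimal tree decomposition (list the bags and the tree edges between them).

Every bag has size at most 3, so the width is 3 − 1 = 2 and tw(G) ≤ 2. On the other hand G contains the 3-clique {1, 2, 7}. A clique must lie in a single bag of any decomposition, so no decomposition can have width below 2. Combining the bounds, tw(G) = 2.

Treewidth 2.
Bags: B1 = {2, 5, 6}  B2 = {2, 5, 7}  B3 = {4, 5, 7}  B4 = {0, 2, 5}  B5 = {1, 2, 7}  B6 = {1, 3, 7}
Tree: B1–B2, B2–B3, B2–B4, B2–B5, B5–B6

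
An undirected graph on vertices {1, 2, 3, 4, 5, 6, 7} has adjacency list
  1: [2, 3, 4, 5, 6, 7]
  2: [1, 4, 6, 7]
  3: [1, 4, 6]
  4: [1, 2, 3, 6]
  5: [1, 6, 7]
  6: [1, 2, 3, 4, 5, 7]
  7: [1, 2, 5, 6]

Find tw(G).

3

A width-3 tree decomposition is:
Bags: B1 = {1, 2, 6, 7}  B2 = {1, 5, 6, 7}  B3 = {1, 2, 4, 6}  B4 = {1, 3, 4, 6}
Tree: B1–B2, B1–B3, B3–B4
Each bag holds 4 vertices, so the decomposition has width 3, which upper-bounds the treewidth. For the lower bound, the 4 vertices {1, 2, 4, 6} are pairwise adjacent, and any tree decomposition puts a clique entirely inside one bag — forcing width ≥ 3. Therefore the treewidth is 3.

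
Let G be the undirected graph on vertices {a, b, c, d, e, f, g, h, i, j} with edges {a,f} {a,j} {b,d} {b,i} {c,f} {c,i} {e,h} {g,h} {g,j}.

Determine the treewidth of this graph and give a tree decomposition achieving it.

Treewidth 1.
One optimal decomposition is:
Bags: B1 = {b, d}  B2 = {b, i}  B3 = {c, i}  B4 = {c, f}  B5 = {a, f}  B6 = {a, j}  B7 = {g, j}  B8 = {g, h}  B9 = {e, h}
Tree: B1–B2, B2–B3, B3–B4, B4–B5, B5–B6, B6–B7, B7–B8, B8–B9

The largest bag has 2 vertices, giving width 1; this decomposition certifies tw(G) ≤ 1. G has an edge, so its treewidth is at least 1. Hence tw(G) = 1 exactly.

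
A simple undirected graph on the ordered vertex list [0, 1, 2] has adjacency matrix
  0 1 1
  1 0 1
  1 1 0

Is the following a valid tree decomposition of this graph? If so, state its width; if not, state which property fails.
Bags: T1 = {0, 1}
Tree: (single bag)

A tree decomposition must satisfy three properties: every vertex lies in some bag; for every edge, both endpoints lie together in some bag; and for every vertex, the bags containing it form a connected subtree. Here vertex 2 appears in no bag, so the decomposition is invalid.

No — vertex 2 appears in no bag.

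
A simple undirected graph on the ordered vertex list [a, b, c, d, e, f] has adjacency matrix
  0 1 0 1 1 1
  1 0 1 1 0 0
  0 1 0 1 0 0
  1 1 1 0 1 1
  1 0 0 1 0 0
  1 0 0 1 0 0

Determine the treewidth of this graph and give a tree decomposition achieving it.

Treewidth 2.
One such decomposition:
Bags: B1 = {a, b, d}  B2 = {b, c, d}  B3 = {a, d, f}  B4 = {a, d, e}
Tree: B1–B2, B1–B3, B3–B4

Each bag holds 3 vertices, so the decomposition has width 2, which upper-bounds the treewidth. Conversely, {b, c, d} is a clique of size 3, and the vertices of any clique must share a bag in every tree decomposition; so some bag has ≥ 3 vertices and tw(G) ≥ 2. Therefore the treewidth is 2.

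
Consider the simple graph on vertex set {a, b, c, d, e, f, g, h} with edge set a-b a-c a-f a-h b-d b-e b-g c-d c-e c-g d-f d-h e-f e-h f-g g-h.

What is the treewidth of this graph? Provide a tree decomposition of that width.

The largest bag has 5 vertices, giving width 4; this decomposition certifies tw(G) ≤ 4. For the lower bound: the 5 vertex sets {b,d}, {f,g}, {c,e}, {a}, {h} are disjoint, each induces a connected subgraph, and every pair is joined by at least one edge of G. Contracting each set to a single vertex therefore yields K_{5} as a minor, and since treewidth is minor-monotone, tw(G) ≥ tw(K_{5}) = 4. The upper and lower bounds meet at 4, so that is the treewidth.

Treewidth 4.
One optimal decomposition is:
Bags: B1 = {a, b, d, e, g}  B2 = {a, d, e, f, g}  B3 = {a, c, d, e, g}  B4 = {a, d, e, g, h}
Tree: B1–B2, B2–B3, B3–B4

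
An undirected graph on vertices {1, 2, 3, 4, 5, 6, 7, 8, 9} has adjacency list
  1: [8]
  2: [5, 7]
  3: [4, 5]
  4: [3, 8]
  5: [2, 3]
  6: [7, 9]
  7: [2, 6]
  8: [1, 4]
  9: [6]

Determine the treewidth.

A width-1 tree decomposition is:
Bags: B1 = {6, 9}  B2 = {6, 7}  B3 = {2, 7}  B4 = {2, 5}  B5 = {3, 5}  B6 = {3, 4}  B7 = {4, 8}  B8 = {1, 8}
Tree: B1–B2, B2–B3, B3–B4, B4–B5, B5–B6, B6–B7, B7–B8
Every bag has size at most 2, so the width is 2 − 1 = 1 and tw(G) ≤ 1. G has an edge, so its treewidth is at least 1. Therefore the treewidth is 1.

1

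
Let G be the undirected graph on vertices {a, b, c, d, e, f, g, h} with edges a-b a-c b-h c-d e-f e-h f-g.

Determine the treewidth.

1

A width-1 tree decomposition is:
Bags: B1 = {f, g}  B2 = {e, f}  B3 = {e, h}  B4 = {b, h}  B5 = {a, b}  B6 = {a, c}  B7 = {c, d}
Tree: B1–B2, B2–B3, B3–B4, B4–B5, B5–B6, B6–B7
Every bag has size at most 2, so the width is 2 − 1 = 1 and tw(G) ≤ 1. Since G has at least one edge (e.g. g–f), it is not an edgeless graph, so tw(G) ≥ 1. Combining the bounds, tw(G) = 1.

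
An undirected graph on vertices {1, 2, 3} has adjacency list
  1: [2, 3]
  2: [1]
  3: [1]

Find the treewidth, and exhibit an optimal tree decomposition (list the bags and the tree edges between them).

Every bag has size at most 2, so the width is 2 − 1 = 1 and tw(G) ≤ 1. Any graph with an edge has treewidth ≥ 1, and G has the edge 2–1. The upper and lower bounds meet at 1, so that is the treewidth.

Treewidth 1.
One optimal decomposition is:
Bags: B1 = {1, 2}  B2 = {1, 3}
Tree: B1–B2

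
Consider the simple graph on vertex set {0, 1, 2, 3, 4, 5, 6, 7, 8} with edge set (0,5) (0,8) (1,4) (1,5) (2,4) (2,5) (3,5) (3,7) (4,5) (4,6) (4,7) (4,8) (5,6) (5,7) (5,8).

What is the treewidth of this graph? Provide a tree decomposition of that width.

Every bag has size at most 3, so the width is 3 − 1 = 2 and tw(G) ≤ 2. On the other hand G contains the 3-clique {0, 5, 8}. A clique must lie in a single bag of any decomposition, so no decomposition can have width below 2. The upper and lower bounds meet at 2, so that is the treewidth.

Treewidth 2.
One optimal decomposition is:
Bags: B1 = {3, 5, 7}  B2 = {4, 5, 7}  B3 = {4, 5, 6}  B4 = {4, 5, 8}  B5 = {0, 5, 8}  B6 = {1, 4, 5}  B7 = {2, 4, 5}
Tree: B1–B2, B2–B3, B2–B4, B4–B5, B4–B6, B2–B7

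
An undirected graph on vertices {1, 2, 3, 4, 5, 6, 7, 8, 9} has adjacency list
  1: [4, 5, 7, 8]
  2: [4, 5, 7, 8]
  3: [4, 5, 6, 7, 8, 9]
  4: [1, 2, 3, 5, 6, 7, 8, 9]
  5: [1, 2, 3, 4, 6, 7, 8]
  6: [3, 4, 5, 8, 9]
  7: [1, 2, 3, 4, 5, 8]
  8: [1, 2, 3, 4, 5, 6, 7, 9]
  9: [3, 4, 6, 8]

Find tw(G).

4

A width-4 tree decomposition is:
Bags: B1 = {2, 4, 5, 7, 8}  B2 = {3, 4, 5, 7, 8}  B3 = {1, 4, 5, 7, 8}  B4 = {3, 4, 5, 6, 8}  B5 = {3, 4, 6, 8, 9}
Tree: B1–B2, B2–B3, B2–B4, B4–B5
Every bag has size at most 5, so the width is 5 − 1 = 4 and tw(G) ≤ 4. For the lower bound, the 5 vertices {3, 4, 6, 8, 9} are pairwise adjacent, and any tree decomposition puts a clique entirely inside one bag — forcing width ≥ 4. Combining the bounds, tw(G) = 4.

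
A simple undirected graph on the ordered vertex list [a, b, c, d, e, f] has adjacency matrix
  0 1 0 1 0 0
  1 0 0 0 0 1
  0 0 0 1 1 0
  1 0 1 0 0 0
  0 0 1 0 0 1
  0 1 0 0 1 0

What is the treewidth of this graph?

A width-2 tree decomposition is:
Bags: B1 = {c, d, e}  B2 = {d, e, f}  B3 = {b, d, f}  B4 = {a, b, d}
Tree: B1–B2, B2–B3, B3–B4
Each bag holds 3 vertices, so the decomposition has width 2, which upper-bounds the treewidth. For the lower bound, G contains the cycle d–c–e–f–b–a–d, so G is not a forest; only forests have treewidth ≤ 1, hence tw(G) ≥ 2. Hence tw(G) = 2 exactly.

2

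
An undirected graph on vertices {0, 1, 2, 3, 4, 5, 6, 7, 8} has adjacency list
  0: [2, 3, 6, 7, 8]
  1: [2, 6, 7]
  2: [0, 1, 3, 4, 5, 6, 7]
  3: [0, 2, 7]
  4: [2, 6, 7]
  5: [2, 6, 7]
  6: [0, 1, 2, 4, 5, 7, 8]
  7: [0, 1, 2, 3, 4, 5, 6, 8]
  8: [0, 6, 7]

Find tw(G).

3

A width-3 tree decomposition is:
Bags: B1 = {0, 6, 7, 8}  B2 = {0, 2, 6, 7}  B3 = {0, 2, 3, 7}  B4 = {2, 5, 6, 7}  B5 = {1, 2, 6, 7}  B6 = {2, 4, 6, 7}
Tree: B1–B2, B2–B3, B2–B4, B2–B5, B2–B6
Every bag has size at most 4, so the width is 4 − 1 = 3 and tw(G) ≤ 3. Conversely, {0, 6, 7, 8} is a clique of size 4, and the vertices of any clique must share a bag in every tree decomposition; so some bag has ≥ 4 vertices and tw(G) ≥ 3. Therefore the treewidth is 3.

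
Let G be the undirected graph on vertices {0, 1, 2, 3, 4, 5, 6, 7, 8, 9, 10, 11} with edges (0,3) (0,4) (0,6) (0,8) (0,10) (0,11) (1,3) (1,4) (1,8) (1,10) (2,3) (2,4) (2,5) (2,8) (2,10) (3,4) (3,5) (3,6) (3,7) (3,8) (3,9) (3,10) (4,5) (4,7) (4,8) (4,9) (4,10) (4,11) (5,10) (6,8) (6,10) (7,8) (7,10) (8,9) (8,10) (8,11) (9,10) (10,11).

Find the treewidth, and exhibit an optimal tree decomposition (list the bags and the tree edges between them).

The largest bag has 5 vertices, giving width 4; this decomposition certifies tw(G) ≤ 4. Conversely, {0, 4, 8, 10, 11} is a clique of size 5, and the vertices of any clique must share a bag in every tree decomposition; so some bag has ≥ 5 vertices and tw(G) ≥ 4. Hence tw(G) = 4 exactly.

Treewidth 4.
One such decomposition:
Bags: B1 = {0, 3, 4, 8, 10}  B2 = {3, 4, 8, 9, 10}  B3 = {2, 3, 4, 8, 10}  B4 = {0, 4, 8, 10, 11}  B5 = {1, 3, 4, 8, 10}  B6 = {2, 3, 4, 5, 10}  B7 = {0, 3, 6, 8, 10}  B8 = {3, 4, 7, 8, 10}
Tree: B1–B2, B2–B3, B1–B4, B2–B5, B3–B6, B1–B7, B2–B8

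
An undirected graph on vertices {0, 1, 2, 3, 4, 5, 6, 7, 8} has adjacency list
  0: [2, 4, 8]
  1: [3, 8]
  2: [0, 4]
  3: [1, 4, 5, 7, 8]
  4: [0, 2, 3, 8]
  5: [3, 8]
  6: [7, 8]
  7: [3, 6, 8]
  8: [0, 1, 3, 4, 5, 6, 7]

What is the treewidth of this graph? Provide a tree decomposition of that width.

Treewidth 2.
One optimal decomposition is:
Bags: B1 = {0, 4, 8}  B2 = {3, 4, 8}  B3 = {3, 7, 8}  B4 = {0, 2, 4}  B5 = {6, 7, 8}  B6 = {3, 5, 8}  B7 = {1, 3, 8}
Tree: B1–B2, B2–B3, B1–B4, B3–B5, B3–B6, B6–B7

Every bag has size at most 3, so the width is 3 − 1 = 2 and tw(G) ≤ 2. On the other hand G contains the 3-clique {0, 4, 8}. A clique must lie in a single bag of any decomposition, so no decomposition can have width below 2. Combining the bounds, tw(G) = 2.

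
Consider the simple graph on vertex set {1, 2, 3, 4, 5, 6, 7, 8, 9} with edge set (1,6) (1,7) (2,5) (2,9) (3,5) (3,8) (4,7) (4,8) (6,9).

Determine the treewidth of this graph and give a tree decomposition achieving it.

Every bag has size at most 3, so the width is 3 − 1 = 2 and tw(G) ≤ 2. Since 6–1–7–4–8–3–5–2–9–6 is a cycle in G, G is not acyclic. Forests are exactly the graphs of treewidth ≤ 1, so tw(G) ≥ 2. Hence tw(G) = 2 exactly.

Treewidth 2.
Bags: B1 = {1, 6, 7}  B2 = {4, 6, 7}  B3 = {4, 6, 8}  B4 = {3, 6, 8}  B5 = {3, 5, 6}  B6 = {2, 5, 6}  B7 = {2, 6, 9}
Tree: B1–B2, B2–B3, B3–B4, B4–B5, B5–B6, B6–B7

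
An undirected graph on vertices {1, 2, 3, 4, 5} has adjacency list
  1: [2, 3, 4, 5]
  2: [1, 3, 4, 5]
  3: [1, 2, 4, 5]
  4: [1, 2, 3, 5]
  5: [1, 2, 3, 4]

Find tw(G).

A width-4 tree decomposition is:
Bags: B1 = {1, 2, 3, 4, 5}
Tree: (single bag)
A single bag containing all 5 vertices is trivially a valid decomposition of width 4. For the lower bound, the 5 vertices {1, 2, 3, 4, 5} are pairwise adjacent, and any tree decomposition puts a clique entirely inside one bag — forcing width ≥ 4. Therefore the treewidth is 4.

4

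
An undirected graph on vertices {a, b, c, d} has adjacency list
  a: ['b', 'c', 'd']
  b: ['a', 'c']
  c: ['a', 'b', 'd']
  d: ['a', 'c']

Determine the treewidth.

A width-2 tree decomposition is:
Bags: B1 = {a, c, d}  B2 = {a, b, c}
Tree: B1–B2
Every bag has size at most 3, so the width is 3 − 1 = 2 and tw(G) ≤ 2. On the other hand G contains the 3-clique {a, c, d}. A clique must lie in a single bag of any decomposition, so no decomposition can have width below 2. Combining the bounds, tw(G) = 2.

2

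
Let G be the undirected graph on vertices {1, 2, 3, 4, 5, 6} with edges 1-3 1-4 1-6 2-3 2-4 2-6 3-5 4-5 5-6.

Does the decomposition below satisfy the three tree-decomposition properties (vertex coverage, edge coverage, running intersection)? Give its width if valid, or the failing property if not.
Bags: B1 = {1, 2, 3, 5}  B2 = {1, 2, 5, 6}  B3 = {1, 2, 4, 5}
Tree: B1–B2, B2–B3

Every vertex of G appears in some bag (union = {1, 2, 3, 4, 5, 6}); every edge is covered by a bag; and for each vertex v the set of bags containing v is connected in the bag tree. The decomposition is therefore valid. The largest bag has 4 vertices, so the width is 3.

Yes; width 3.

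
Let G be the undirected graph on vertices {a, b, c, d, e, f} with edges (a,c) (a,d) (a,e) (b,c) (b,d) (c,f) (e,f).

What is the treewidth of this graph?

2

A width-2 tree decomposition is:
Bags: B1 = {a, e, f}  B2 = {a, c, f}  B3 = {a, c, d}  B4 = {b, c, d}
Tree: B1–B2, B2–B3, B3–B4
The largest bag has 3 vertices, giving width 2; this decomposition certifies tw(G) ≤ 2. Since e–f–c–a–e is a cycle in G, G is not acyclic. Forests are exactly the graphs of treewidth ≤ 1, so tw(G) ≥ 2. Therefore the treewidth is 2.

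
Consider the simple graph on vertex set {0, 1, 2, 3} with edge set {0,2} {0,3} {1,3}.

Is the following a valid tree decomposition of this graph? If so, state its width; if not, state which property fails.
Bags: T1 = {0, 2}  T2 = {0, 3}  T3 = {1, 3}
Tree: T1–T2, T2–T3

Vertex coverage: the bags together contain {0, 1, 2, 3}, the full vertex set. Edge coverage: each edge of G has both endpoints in at least one bag. Running intersection: for every vertex, the bags containing it form a connected subtree. All three properties hold, so this is a valid tree decomposition of width max|bag| − 1 = 1, and hence tw(G) ≤ 1.

Yes; width 1.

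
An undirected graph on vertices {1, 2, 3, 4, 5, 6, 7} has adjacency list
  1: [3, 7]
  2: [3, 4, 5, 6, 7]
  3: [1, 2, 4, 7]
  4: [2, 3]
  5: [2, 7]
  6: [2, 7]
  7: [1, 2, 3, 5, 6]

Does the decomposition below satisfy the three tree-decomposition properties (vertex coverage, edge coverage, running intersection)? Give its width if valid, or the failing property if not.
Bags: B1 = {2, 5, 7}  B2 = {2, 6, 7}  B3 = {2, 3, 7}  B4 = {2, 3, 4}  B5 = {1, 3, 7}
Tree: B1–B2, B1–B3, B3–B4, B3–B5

Yes; width 2.

Vertex coverage: the bags together contain {1, 2, 3, 4, 5, 6, 7}, the full vertex set. Edge coverage: each edge of G has both endpoints in at least one bag. Running intersection: for every vertex, the bags containing it form a connected subtree. All three properties hold, so this is a valid tree decomposition of width max|bag| − 1 = 2, and hence tw(G) ≤ 2.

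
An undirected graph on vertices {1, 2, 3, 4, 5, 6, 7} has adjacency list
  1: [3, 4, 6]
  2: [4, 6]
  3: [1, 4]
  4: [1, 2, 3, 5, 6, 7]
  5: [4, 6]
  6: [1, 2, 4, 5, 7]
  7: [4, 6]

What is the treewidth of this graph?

2

A width-2 tree decomposition is:
Bags: B1 = {4, 6, 7}  B2 = {1, 4, 6}  B3 = {2, 4, 6}  B4 = {4, 5, 6}  B5 = {1, 3, 4}
Tree: B1–B2, B1–B3, B2–B4, B2–B5
The largest bag has 3 vertices, giving width 2; this decomposition certifies tw(G) ≤ 2. Conversely, {1, 3, 4} is a clique of size 3, and the vertices of any clique must share a bag in every tree decomposition; so some bag has ≥ 3 vertices and tw(G) ≥ 2. Therefore the treewidth is 2.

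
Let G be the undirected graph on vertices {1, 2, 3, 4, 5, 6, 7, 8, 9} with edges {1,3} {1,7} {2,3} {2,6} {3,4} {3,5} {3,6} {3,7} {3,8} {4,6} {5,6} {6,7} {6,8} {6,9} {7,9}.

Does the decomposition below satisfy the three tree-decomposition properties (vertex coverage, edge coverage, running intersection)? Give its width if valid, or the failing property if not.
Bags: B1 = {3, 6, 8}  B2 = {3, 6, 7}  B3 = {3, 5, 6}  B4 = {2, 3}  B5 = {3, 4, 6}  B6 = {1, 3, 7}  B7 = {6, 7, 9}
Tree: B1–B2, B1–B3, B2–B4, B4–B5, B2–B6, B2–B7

A tree decomposition must satisfy three properties: every vertex lies in some bag; for every edge, both endpoints lie together in some bag; and for every vertex, the bags containing it form a connected subtree. Here edge (6,2) lies in no bag, so the decomposition is invalid.

No — edge (6,2) lies in no bag.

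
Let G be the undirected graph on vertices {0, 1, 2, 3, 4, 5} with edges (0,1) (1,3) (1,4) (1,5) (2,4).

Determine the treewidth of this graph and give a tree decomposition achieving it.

The largest bag has 2 vertices, giving width 1; this decomposition certifies tw(G) ≤ 1. Since G has at least one edge (e.g. 4–1), it is not an edgeless graph, so tw(G) ≥ 1. Therefore the treewidth is 1.

Treewidth 1.
Bags: B1 = {1, 4}  B2 = {0, 1}  B3 = {1, 5}  B4 = {2, 4}  B5 = {1, 3}
Tree: B1–B2, B2–B3, B1–B4, B1–B5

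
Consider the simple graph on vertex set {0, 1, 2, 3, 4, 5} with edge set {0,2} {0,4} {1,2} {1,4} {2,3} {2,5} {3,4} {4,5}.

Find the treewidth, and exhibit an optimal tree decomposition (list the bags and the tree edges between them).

Treewidth 2.
Bags: B1 = {0, 2, 4}  B2 = {1, 2, 4}  B3 = {2, 4, 5}  B4 = {2, 3, 4}
Tree: B1–B2, B2–B3, B3–B4

Every bag has size at most 3, so the width is 3 − 1 = 2 and tw(G) ≤ 2. The edges 0–4–1–2–0 form a cycle, so G is not a tree and its treewidth is at least 2. Therefore the treewidth is 2.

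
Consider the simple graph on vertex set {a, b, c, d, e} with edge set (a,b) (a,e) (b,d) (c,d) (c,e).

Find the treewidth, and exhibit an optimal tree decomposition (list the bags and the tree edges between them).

Treewidth 2.
One such decomposition:
Bags: B1 = {b, c, d}  B2 = {a, b, c}  B3 = {a, c, e}
Tree: B1–B2, B2–B3

Every bag has size at most 3, so the width is 3 − 1 = 2 and tw(G) ≤ 2. Since c–d–b–a–e–c is a cycle in G, G is not acyclic. Forests are exactly the graphs of treewidth ≤ 1, so tw(G) ≥ 2. The upper and lower bounds meet at 2, so that is the treewidth.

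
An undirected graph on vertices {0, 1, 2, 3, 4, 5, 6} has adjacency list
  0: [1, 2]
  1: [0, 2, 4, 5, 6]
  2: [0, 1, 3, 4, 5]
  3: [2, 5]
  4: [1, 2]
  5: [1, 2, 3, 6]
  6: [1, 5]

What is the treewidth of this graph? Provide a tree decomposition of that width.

The largest bag has 3 vertices, giving width 2; this decomposition certifies tw(G) ≤ 2. Conversely, {0, 1, 2} is a clique of size 3, and the vertices of any clique must share a bag in every tree decomposition; so some bag has ≥ 3 vertices and tw(G) ≥ 2. Hence tw(G) = 2 exactly.

Treewidth 2.
Bags: B1 = {1, 2, 5}  B2 = {1, 2, 4}  B3 = {2, 3, 5}  B4 = {1, 5, 6}  B5 = {0, 1, 2}
Tree: B1–B2, B1–B3, B1–B4, B2–B5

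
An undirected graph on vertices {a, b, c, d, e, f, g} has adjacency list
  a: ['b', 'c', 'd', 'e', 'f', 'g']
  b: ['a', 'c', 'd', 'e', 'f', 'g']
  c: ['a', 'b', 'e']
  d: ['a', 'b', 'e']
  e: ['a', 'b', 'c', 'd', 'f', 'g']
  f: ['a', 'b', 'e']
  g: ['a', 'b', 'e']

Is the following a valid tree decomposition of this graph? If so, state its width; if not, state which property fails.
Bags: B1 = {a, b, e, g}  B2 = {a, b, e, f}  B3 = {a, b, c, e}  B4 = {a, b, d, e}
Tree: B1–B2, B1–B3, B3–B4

Yes; width 3.

Vertex coverage: the bags together contain {a, b, c, d, e, f, g}, the full vertex set. Edge coverage: each edge of G has both endpoints in at least one bag. Running intersection: for every vertex, the bags containing it form a connected subtree. All three properties hold, so this is a valid tree decomposition of width max|bag| − 1 = 3, and hence tw(G) ≤ 3.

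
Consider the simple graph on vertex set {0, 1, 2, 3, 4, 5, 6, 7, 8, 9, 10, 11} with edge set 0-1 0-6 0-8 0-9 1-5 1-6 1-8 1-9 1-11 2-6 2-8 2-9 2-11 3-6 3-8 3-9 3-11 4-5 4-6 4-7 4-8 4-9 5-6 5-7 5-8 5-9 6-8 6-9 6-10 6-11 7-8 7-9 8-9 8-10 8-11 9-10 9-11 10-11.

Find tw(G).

4

A width-4 tree decomposition is:
Bags: B1 = {6, 8, 9, 10, 11}  B2 = {1, 6, 8, 9, 11}  B3 = {1, 5, 6, 8, 9}  B4 = {4, 5, 6, 8, 9}  B5 = {2, 6, 8, 9, 11}  B6 = {0, 1, 6, 8, 9}  B7 = {4, 5, 7, 8, 9}  B8 = {3, 6, 8, 9, 11}
Tree: B1–B2, B2–B3, B3–B4, B1–B5, B3–B6, B4–B7, B2–B8
Every bag has size at most 5, so the width is 5 − 1 = 4 and tw(G) ≤ 4. Conversely, {0, 1, 6, 8, 9} is a clique of size 5, and the vertices of any clique must share a bag in every tree decomposition; so some bag has ≥ 5 vertices and tw(G) ≥ 4. Hence tw(G) = 4 exactly.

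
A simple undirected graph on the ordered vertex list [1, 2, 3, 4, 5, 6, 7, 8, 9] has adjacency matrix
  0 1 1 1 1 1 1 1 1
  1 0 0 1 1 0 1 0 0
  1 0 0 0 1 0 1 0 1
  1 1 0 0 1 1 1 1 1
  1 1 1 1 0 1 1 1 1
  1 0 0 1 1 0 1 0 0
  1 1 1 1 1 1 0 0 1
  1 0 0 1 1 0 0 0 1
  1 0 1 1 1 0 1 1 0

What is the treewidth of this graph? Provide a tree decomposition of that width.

The largest bag has 5 vertices, giving width 4; this decomposition certifies tw(G) ≤ 4. For the lower bound, the 5 vertices {1, 3, 5, 7, 9} are pairwise adjacent, and any tree decomposition puts a clique entirely inside one bag — forcing width ≥ 4. The upper and lower bounds meet at 4, so that is the treewidth.

Treewidth 4.
Bags: B1 = {1, 4, 5, 7, 9}  B2 = {1, 3, 5, 7, 9}  B3 = {1, 4, 5, 8, 9}  B4 = {1, 2, 4, 5, 7}  B5 = {1, 4, 5, 6, 7}
Tree: B1–B2, B1–B3, B1–B4, B1–B5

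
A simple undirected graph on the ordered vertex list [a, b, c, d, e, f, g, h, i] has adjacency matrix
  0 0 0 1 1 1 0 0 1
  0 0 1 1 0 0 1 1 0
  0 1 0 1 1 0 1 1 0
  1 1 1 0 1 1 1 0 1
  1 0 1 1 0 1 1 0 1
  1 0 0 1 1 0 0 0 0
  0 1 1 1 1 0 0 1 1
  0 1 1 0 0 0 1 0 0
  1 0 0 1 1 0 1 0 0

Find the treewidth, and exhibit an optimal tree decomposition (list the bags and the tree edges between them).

Treewidth 3.
Bags: B1 = {d, e, g, i}  B2 = {c, d, e, g}  B3 = {a, d, e, i}  B4 = {b, c, d, g}  B5 = {a, d, e, f}  B6 = {b, c, g, h}
Tree: B1–B2, B1–B3, B2–B4, B3–B5, B4–B6

The largest bag has 4 vertices, giving width 3; this decomposition certifies tw(G) ≤ 3. On the other hand G contains the 4-clique {c, d, e, g}. A clique must lie in a single bag of any decomposition, so no decomposition can have width below 3. Therefore the treewidth is 3.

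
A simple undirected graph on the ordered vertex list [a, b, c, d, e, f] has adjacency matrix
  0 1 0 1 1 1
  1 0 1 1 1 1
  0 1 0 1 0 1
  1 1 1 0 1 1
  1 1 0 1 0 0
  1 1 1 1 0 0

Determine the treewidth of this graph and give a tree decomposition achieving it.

Treewidth 3.
One such decomposition:
Bags: B1 = {b, c, d, f}  B2 = {a, b, d, f}  B3 = {a, b, d, e}
Tree: B1–B2, B2–B3

Every bag has size at most 4, so the width is 4 − 1 = 3 and tw(G) ≤ 3. On the other hand G contains the 4-clique {b, c, d, f}. A clique must lie in a single bag of any decomposition, so no decomposition can have width below 3. The upper and lower bounds meet at 3, so that is the treewidth.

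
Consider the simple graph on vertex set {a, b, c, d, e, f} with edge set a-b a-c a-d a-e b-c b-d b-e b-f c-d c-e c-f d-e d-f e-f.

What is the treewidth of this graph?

4

A width-4 tree decomposition is:
Bags: B1 = {b, c, d, e, f}  B2 = {a, b, c, d, e}
Tree: B1–B2
Each bag holds 5 vertices, so the decomposition has width 4, which upper-bounds the treewidth. Conversely, {b, c, d, e, f} is a clique of size 5, and the vertices of any clique must share a bag in every tree decomposition; so some bag has ≥ 5 vertices and tw(G) ≥ 4. Combining the bounds, tw(G) = 4.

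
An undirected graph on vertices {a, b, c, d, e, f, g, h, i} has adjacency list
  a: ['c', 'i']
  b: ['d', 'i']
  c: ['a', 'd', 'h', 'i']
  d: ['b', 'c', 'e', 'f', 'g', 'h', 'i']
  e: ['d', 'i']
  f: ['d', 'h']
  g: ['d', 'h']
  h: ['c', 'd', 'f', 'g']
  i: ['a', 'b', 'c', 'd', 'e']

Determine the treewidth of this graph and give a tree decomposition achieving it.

Each bag holds 3 vertices, so the decomposition has width 2, which upper-bounds the treewidth. For the lower bound, the 3 vertices {d, e, i} are pairwise adjacent, and any tree decomposition puts a clique entirely inside one bag — forcing width ≥ 2. The upper and lower bounds meet at 2, so that is the treewidth.

Treewidth 2.
Bags: B1 = {d, g, h}  B2 = {c, d, h}  B3 = {c, d, i}  B4 = {a, c, i}  B5 = {b, d, i}  B6 = {d, f, h}  B7 = {d, e, i}
Tree: B1–B2, B2–B3, B3–B4, B3–B5, B2–B6, B3–B7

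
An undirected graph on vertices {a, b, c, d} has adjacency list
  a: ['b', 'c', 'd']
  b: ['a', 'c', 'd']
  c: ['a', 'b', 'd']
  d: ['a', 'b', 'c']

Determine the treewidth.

A width-3 tree decomposition is:
Bags: B1 = {a, b, c, d}
Tree: (single bag)
A single bag containing all 4 vertices is trivially a valid decomposition of width 3. On the other hand G contains the 4-clique {a, b, c, d}. A clique must lie in a single bag of any decomposition, so no decomposition can have width below 3. Hence tw(G) = 3 exactly.

3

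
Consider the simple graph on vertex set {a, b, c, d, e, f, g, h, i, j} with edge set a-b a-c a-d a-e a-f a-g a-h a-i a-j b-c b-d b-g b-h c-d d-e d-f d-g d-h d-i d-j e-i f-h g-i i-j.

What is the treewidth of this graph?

A width-3 tree decomposition is:
Bags: B1 = {a, b, c, d}  B2 = {a, b, d, g}  B3 = {a, d, g, i}  B4 = {a, b, d, h}  B5 = {a, d, f, h}  B6 = {a, d, e, i}  B7 = {a, d, i, j}
Tree: B1–B2, B2–B3, B1–B4, B4–B5, B3–B6, B3–B7
The largest bag has 4 vertices, giving width 3; this decomposition certifies tw(G) ≤ 3. Conversely, {a, d, f, h} is a clique of size 4, and the vertices of any clique must share a bag in every tree decomposition; so some bag has ≥ 4 vertices and tw(G) ≥ 3. Hence tw(G) = 3 exactly.

3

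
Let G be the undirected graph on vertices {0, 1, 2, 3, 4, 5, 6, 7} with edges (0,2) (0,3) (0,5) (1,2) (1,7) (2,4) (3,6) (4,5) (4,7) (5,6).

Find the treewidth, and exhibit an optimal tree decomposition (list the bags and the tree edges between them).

Each bag holds 3 vertices, so the decomposition has width 2, which upper-bounds the treewidth. Since 7–1–2–4–7 is a cycle in G, G is not acyclic. Forests are exactly the graphs of treewidth ≤ 1, so tw(G) ≥ 2. Combining the bounds, tw(G) = 2.

Treewidth 2.
One such decomposition:
Bags: B1 = {1, 4, 7}  B2 = {1, 2, 4}  B3 = {2, 4, 5}  B4 = {0, 2, 5}  B5 = {0, 5, 6}  B6 = {0, 3, 6}
Tree: B1–B2, B2–B3, B3–B4, B4–B5, B5–B6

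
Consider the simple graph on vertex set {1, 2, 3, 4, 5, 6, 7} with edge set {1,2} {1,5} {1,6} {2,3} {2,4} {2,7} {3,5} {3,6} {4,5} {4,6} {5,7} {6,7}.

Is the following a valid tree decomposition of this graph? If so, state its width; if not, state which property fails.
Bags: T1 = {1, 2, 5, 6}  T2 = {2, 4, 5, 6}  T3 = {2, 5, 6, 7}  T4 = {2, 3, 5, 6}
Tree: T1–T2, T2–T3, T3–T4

Checking the three conditions: (i) the bags cover all of {1, 2, 3, 4, 5, 6, 7}; (ii) for each edge, some bag contains both endpoints; (iii) the bags containing any fixed vertex form a subtree. All hold, so the decomposition is valid with width 4 − 1 = 3.

Yes; width 3.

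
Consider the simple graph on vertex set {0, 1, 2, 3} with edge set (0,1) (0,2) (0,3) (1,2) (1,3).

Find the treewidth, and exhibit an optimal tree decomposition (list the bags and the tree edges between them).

Treewidth 2.
One such decomposition:
Bags: B1 = {0, 1, 3}  B2 = {0, 1, 2}
Tree: B1–B2

The largest bag has 3 vertices, giving width 2; this decomposition certifies tw(G) ≤ 2. On the other hand G contains the 3-clique {0, 1, 2}. A clique must lie in a single bag of any decomposition, so no decomposition can have width below 2. Combining the bounds, tw(G) = 2.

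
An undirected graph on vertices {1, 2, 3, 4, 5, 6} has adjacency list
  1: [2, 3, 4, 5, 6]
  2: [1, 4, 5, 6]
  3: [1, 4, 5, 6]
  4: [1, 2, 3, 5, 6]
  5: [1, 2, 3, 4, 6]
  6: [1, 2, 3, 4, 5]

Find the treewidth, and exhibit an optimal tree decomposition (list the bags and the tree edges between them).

Treewidth 4.
One such decomposition:
Bags: B1 = {1, 2, 4, 5, 6}  B2 = {1, 3, 4, 5, 6}
Tree: B1–B2

Every bag has size at most 5, so the width is 5 − 1 = 4 and tw(G) ≤ 4. For the lower bound, the 5 vertices {1, 2, 4, 5, 6} are pairwise adjacent, and any tree decomposition puts a clique entirely inside one bag — forcing width ≥ 4. Combining the bounds, tw(G) = 4.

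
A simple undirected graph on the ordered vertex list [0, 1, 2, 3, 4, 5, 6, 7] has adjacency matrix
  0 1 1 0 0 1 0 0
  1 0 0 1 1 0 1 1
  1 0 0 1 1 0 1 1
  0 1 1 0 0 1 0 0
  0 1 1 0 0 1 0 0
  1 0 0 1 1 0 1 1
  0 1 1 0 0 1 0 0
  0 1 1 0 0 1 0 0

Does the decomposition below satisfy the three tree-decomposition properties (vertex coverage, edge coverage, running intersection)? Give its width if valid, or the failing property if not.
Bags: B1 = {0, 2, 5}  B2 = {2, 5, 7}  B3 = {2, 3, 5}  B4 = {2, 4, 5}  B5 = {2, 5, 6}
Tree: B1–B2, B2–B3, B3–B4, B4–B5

No — vertex 1 appears in no bag.

A tree decomposition must satisfy three properties: every vertex lies in some bag; for every edge, both endpoints lie together in some bag; and for every vertex, the bags containing it form a connected subtree. Here vertex 1 appears in no bag, so the decomposition is invalid.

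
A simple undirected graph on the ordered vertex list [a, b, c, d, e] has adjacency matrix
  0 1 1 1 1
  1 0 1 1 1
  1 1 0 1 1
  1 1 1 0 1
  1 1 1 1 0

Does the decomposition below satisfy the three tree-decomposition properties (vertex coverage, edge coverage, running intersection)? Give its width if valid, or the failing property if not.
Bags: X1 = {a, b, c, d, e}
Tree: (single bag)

Yes; width 4.

Every vertex of G appears in some bag (union = {a, b, c, d, e}); every edge is covered by a bag; and for each vertex v the set of bags containing v is connected in the bag tree. The decomposition is therefore valid. The largest bag has 5 vertices, so the width is 4.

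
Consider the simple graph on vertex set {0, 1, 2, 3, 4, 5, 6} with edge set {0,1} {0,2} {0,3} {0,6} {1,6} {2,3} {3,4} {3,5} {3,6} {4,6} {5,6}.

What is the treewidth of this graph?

2

A width-2 tree decomposition is:
Bags: B1 = {3, 5, 6}  B2 = {3, 4, 6}  B3 = {0, 3, 6}  B4 = {0, 1, 6}  B5 = {0, 2, 3}
Tree: B1–B2, B2–B3, B3–B4, B3–B5
The largest bag has 3 vertices, giving width 2; this decomposition certifies tw(G) ≤ 2. Conversely, {0, 1, 6} is a clique of size 3, and the vertices of any clique must share a bag in every tree decomposition; so some bag has ≥ 3 vertices and tw(G) ≥ 2. Combining the bounds, tw(G) = 2.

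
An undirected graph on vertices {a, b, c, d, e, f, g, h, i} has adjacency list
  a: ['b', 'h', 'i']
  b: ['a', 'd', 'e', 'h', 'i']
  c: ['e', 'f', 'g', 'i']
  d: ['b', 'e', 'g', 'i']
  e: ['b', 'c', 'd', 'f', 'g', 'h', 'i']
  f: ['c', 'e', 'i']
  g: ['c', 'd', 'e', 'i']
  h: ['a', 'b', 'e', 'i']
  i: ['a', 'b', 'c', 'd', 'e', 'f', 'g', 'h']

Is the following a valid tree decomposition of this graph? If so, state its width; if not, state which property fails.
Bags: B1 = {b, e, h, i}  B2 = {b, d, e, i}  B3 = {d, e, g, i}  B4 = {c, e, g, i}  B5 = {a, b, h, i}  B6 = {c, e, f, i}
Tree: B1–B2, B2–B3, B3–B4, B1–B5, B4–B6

Vertex coverage: the bags together contain {a, b, c, d, e, f, g, h, i}, the full vertex set. Edge coverage: each edge of G has both endpoints in at least one bag. Running intersection: for every vertex, the bags containing it form a connected subtree. All three properties hold, so this is a valid tree decomposition of width max|bag| − 1 = 3, and hence tw(G) ≤ 3.

Yes; width 3.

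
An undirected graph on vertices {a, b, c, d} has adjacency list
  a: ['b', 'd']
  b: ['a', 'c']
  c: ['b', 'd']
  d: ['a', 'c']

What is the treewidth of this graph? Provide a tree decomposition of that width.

Each bag holds 3 vertices, so the decomposition has width 2, which upper-bounds the treewidth. The edges b–c–d–a–b form a cycle, so G is not a tree and its treewidth is at least 2. Therefore the treewidth is 2.

Treewidth 2.
One optimal decomposition is:
Bags: B1 = {b, c, d}  B2 = {a, b, d}
Tree: B1–B2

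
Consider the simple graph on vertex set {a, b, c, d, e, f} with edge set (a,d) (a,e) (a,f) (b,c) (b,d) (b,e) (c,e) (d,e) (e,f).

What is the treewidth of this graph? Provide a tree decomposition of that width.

Treewidth 2.
One such decomposition:
Bags: B1 = {b, d, e}  B2 = {b, c, e}  B3 = {a, d, e}  B4 = {a, e, f}
Tree: B1–B2, B1–B3, B3–B4

The largest bag has 3 vertices, giving width 2; this decomposition certifies tw(G) ≤ 2. For the lower bound, the 3 vertices {a, d, e} are pairwise adjacent, and any tree decomposition puts a clique entirely inside one bag — forcing width ≥ 2. The upper and lower bounds meet at 2, so that is the treewidth.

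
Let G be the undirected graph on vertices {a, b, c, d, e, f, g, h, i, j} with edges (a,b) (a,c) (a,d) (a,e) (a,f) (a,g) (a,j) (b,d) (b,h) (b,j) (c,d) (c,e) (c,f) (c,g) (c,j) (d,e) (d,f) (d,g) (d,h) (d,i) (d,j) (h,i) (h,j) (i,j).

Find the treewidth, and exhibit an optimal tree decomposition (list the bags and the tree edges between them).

Treewidth 3.
One such decomposition:
Bags: B1 = {a, b, d, j}  B2 = {a, c, d, j}  B3 = {b, d, h, j}  B4 = {a, c, d, e}  B5 = {d, h, i, j}  B6 = {a, c, d, g}  B7 = {a, c, d, f}
Tree: B1–B2, B1–B3, B2–B4, B3–B5, B2–B6, B6–B7

Each bag holds 4 vertices, so the decomposition has width 3, which upper-bounds the treewidth. Conversely, {b, d, h, j} is a clique of size 4, and the vertices of any clique must share a bag in every tree decomposition; so some bag has ≥ 4 vertices and tw(G) ≥ 3. Combining the bounds, tw(G) = 3.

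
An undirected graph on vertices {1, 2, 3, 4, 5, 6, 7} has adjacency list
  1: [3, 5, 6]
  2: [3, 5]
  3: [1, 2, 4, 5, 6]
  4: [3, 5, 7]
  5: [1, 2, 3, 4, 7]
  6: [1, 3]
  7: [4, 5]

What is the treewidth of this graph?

2

A width-2 tree decomposition is:
Bags: B1 = {1, 3, 5}  B2 = {3, 4, 5}  B3 = {4, 5, 7}  B4 = {1, 3, 6}  B5 = {2, 3, 5}
Tree: B1–B2, B2–B3, B1–B4, B2–B5
Every bag has size at most 3, so the width is 3 − 1 = 2 and tw(G) ≤ 2. Conversely, {1, 3, 5} is a clique of size 3, and the vertices of any clique must share a bag in every tree decomposition; so some bag has ≥ 3 vertices and tw(G) ≥ 2. Therefore the treewidth is 2.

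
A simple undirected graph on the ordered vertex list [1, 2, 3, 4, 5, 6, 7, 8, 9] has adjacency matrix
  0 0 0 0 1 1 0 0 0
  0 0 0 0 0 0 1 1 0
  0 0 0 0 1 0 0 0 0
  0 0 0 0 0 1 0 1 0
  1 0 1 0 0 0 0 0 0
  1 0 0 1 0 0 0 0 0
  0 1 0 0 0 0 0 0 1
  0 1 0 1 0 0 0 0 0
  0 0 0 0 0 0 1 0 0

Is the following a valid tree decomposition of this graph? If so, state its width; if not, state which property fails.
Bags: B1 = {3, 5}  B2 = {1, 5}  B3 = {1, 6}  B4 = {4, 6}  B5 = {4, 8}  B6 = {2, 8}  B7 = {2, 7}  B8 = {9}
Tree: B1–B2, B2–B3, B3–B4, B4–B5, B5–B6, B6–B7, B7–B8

A tree decomposition must satisfy three properties: every vertex lies in some bag; for every edge, both endpoints lie together in some bag; and for every vertex, the bags containing it form a connected subtree. Here edge (7,9) lies in no bag, so the decomposition is invalid.

No — edge (7,9) lies in no bag.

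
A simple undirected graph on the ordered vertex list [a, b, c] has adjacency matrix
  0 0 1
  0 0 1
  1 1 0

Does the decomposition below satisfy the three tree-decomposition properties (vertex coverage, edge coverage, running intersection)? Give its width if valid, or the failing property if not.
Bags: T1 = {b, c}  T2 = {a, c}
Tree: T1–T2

Yes; width 1.

Checking the three conditions: (i) the bags cover all of {a, b, c}; (ii) for each edge, some bag contains both endpoints; (iii) the bags containing any fixed vertex form a subtree. All hold, so the decomposition is valid with width 2 − 1 = 1.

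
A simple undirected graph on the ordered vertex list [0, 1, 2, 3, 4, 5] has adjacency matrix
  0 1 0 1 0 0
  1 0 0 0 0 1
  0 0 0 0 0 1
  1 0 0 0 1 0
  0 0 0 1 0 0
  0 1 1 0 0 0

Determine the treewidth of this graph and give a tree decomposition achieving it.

Every bag has size at most 2, so the width is 2 − 1 = 1 and tw(G) ≤ 1. Since G has at least one edge (e.g. 4–3), it is not an edgeless graph, so tw(G) ≥ 1. Hence tw(G) = 1 exactly.

Treewidth 1.
One such decomposition:
Bags: B1 = {3, 4}  B2 = {0, 3}  B3 = {0, 1}  B4 = {1, 5}  B5 = {2, 5}
Tree: B1–B2, B2–B3, B3–B4, B4–B5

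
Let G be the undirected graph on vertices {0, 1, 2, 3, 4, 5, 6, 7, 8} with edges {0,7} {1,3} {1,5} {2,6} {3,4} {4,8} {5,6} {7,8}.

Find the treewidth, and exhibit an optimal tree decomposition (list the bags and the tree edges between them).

Treewidth 1.
One such decomposition:
Bags: B1 = {0, 7}  B2 = {7, 8}  B3 = {4, 8}  B4 = {3, 4}  B5 = {1, 3}  B6 = {1, 5}  B7 = {5, 6}  B8 = {2, 6}
Tree: B1–B2, B2–B3, B3–B4, B4–B5, B5–B6, B6–B7, B7–B8

The largest bag has 2 vertices, giving width 1; this decomposition certifies tw(G) ≤ 1. Since G has at least one edge (e.g. 0–7), it is not an edgeless graph, so tw(G) ≥ 1. Therefore the treewidth is 1.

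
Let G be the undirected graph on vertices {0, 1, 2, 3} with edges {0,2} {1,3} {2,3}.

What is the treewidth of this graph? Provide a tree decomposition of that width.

Treewidth 1.
Bags: B1 = {1, 3}  B2 = {2, 3}  B3 = {0, 2}
Tree: B1–B2, B2–B3

Every bag has size at most 2, so the width is 2 − 1 = 1 and tw(G) ≤ 1. G has an edge, so its treewidth is at least 1. Combining the bounds, tw(G) = 1.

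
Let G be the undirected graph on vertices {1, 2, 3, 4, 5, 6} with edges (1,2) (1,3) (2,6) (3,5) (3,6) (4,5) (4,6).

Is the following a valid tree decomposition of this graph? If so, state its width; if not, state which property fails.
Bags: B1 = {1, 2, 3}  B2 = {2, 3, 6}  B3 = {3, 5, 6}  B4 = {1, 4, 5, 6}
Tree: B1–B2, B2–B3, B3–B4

No — bags containing vertex 1 are not connected in the tree.

A tree decomposition must satisfy three properties: every vertex lies in some bag; for every edge, both endpoints lie together in some bag; and for every vertex, the bags containing it form a connected subtree. Here bags containing vertex 1 are not connected in the tree, so the decomposition is invalid.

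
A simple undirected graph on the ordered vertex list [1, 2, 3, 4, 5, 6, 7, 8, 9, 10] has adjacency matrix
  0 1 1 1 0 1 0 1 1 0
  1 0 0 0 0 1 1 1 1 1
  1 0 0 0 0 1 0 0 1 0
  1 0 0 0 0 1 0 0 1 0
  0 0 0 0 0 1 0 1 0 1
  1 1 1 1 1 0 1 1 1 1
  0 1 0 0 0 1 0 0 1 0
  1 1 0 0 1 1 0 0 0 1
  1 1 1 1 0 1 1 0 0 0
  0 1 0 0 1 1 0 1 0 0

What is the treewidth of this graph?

A width-3 tree decomposition is:
Bags: B1 = {1, 4, 6, 9}  B2 = {1, 2, 6, 9}  B3 = {1, 2, 6, 8}  B4 = {2, 6, 8, 10}  B5 = {2, 6, 7, 9}  B6 = {1, 3, 6, 9}  B7 = {5, 6, 8, 10}
Tree: B1–B2, B2–B3, B3–B4, B2–B5, B1–B6, B4–B7
Every bag has size at most 4, so the width is 4 − 1 = 3 and tw(G) ≤ 3. On the other hand G contains the 4-clique {1, 2, 6, 8}. A clique must lie in a single bag of any decomposition, so no decomposition can have width below 3. Therefore the treewidth is 3.

3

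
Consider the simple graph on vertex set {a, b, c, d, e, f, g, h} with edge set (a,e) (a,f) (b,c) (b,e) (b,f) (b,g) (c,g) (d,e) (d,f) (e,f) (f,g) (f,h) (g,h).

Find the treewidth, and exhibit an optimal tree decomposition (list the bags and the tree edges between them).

Every bag has size at most 3, so the width is 3 − 1 = 2 and tw(G) ≤ 2. For the lower bound, the 3 vertices {b, c, g} are pairwise adjacent, and any tree decomposition puts a clique entirely inside one bag — forcing width ≥ 2. Combining the bounds, tw(G) = 2.

Treewidth 2.
Bags: B1 = {b, f, g}  B2 = {b, e, f}  B3 = {f, g, h}  B4 = {a, e, f}  B5 = {b, c, g}  B6 = {d, e, f}
Tree: B1–B2, B1–B3, B2–B4, B1–B5, B2–B6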